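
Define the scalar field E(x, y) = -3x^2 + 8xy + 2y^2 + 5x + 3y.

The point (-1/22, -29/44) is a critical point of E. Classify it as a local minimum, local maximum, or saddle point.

saddle point

The Hessian of E is constant: H = [[-6, 8], [8, 4]].
det(H) = (-6)·4 − 8² = -88.
Since det(H) < 0, H is indefinite and the critical point is a saddle point.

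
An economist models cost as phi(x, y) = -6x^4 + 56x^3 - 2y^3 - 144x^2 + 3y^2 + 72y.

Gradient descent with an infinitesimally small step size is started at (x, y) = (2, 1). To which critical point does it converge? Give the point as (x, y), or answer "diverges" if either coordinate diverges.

phi is separable, so gradient descent decouples: x follows -∂phi/∂x, y follows -∂phi/∂y.
∂phi/∂x = -24x(x - 4)(x - 3); at x=2 this is -96, so x increases.
∂phi/∂y = -6(y - 4)(y + 3); at y=1 this is 72, so y decreases.
x converges to its nearest critical value 3 (a local min of the x-part); y converges to -3. The iterate converges to (3, -3).

(3, -3)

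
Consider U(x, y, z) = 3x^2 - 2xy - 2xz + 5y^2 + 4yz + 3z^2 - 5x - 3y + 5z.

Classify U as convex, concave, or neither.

U is quadratic, so its Hessian is the constant matrix H = [[6, -2, -2], [-2, 10, 4], [-2, 4, 6]].
Leading principal minors: 6, 56, 232.
All positive ⇒ H ≻ 0 ⇒ convex.

convex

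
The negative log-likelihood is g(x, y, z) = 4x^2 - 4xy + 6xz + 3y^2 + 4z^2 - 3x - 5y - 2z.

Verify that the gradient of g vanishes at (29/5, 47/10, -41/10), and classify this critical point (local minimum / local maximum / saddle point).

local minimum

∇g = (8x - 4y + 6z - 3, -4x + 6y - 5, 6x + 8z - 2); substituting (29/5, 47/10, -41/10) gives ∇g = (0, 0, 0), so (29/5, 47/10, -41/10) is indeed a critical point.
The Hessian is constant: H = [[8, -4, 6], [-4, 6, 0], [6, 0, 8]].
Leading principal minors: Δ₁ = 8, Δ₂ = 32, Δ₃ = 40.
All leading minors are positive, so H is positive definite: a local minimum.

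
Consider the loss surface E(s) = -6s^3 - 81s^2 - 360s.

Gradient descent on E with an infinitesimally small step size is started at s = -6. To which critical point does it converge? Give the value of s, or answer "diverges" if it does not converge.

-5

E'(s) = -18(s + 4)(s + 5), so E'(-6) = -36.
Gradient descent moves in the -E' direction, i.e. s is increasing.
The nearest critical point in that direction is s = -5, where E'' = 18 > 0 (a local minimum). The iterate converges there.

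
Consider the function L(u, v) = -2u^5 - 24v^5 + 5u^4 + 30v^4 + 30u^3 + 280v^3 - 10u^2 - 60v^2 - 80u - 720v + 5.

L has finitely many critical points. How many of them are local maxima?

4

L separates as a function of u plus a function of v, so ∇L=0 decouples.
∂L/∂u = -10(u - 4)(u - 1)(u + 1)(u + 2) = 0 at u ∈ {-2, -1, 1, 4}; ∂L/∂v = -120(v - 3)(v - 1)(v + 1)(v + 2) = 0 at v ∈ {-2, -1, 1, 3}.
The Hessian is diagonal: diag(L_uu, L_vv). Second derivatives: L_uu(-2)=180, L_uu(-1)=-100, L_uu(1)=180, L_uu(4)=-900; L_vv(-2)=1800, L_vv(-1)=-960, L_vv(1)=1440, L_vv(3)=-4800.
Local maxima occur where both diagonal entries negative: (-1, -1), (-1, 3), (4, -1), (4, 3). Count: 4.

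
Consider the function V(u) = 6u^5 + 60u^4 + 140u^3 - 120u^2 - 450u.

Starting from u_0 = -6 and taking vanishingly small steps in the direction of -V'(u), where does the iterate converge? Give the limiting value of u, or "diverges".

V'(u) = 30(u - 1)(u + 1)(u + 3)(u + 5), so V'(-6) = 3150.
Gradient descent moves in the -V' direction, i.e. u is decreasing.
There is no critical point below u=-6, and V' keeps the same sign, so the iterate runs off to −∞.

diverges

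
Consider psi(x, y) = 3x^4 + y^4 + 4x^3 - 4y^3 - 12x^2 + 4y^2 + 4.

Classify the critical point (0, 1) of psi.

local maximum

The mixed partial ∂²psi/∂x∂y is 0, so the Hessian at any point is diag(psi_xx, psi_yy) = diag(12(3x^2 + 2x - 2), 4(3y^2 - 6y + 2)).
At (0, 1): H = diag(-24, -4).
Both eigenvalues are negative, so H is negative definite: a local maximum.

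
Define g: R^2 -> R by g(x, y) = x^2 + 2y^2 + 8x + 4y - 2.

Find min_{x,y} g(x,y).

-20

g(x,y) separates as P(x) + Q(y) − 2, so its minimum is min P + min Q − 2.
P'(x) = 2x + 8 vanishes at x ∈ {-4}; Q'(y) = 4y + 4 vanishes at y ∈ {-1}.
Local minima of P (where P''>0): P(-4)=-16. Local minima of Q: Q(-1)=-2.
So the global minimum of g is P(-4) + Q(-1) − 2 = -16 − 2 − 2 = -20, attained at (-4, -1).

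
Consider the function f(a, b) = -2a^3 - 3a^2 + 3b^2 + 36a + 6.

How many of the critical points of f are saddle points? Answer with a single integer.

f separates as a function of a plus a function of b, so ∇f=0 decouples.
∂f/∂a = -6(a - 2)(a + 3) = 0 at a ∈ {-3, 2}; ∂f/∂b = 6b = 0 at b ∈ {0}.
The Hessian is diagonal: diag(f_aa, f_bb). Second derivatives: f_aa(-3)=30, f_aa(2)=-30; f_bb(0)=6.
Saddle points occur where the two diagonal entries have opposite signs: (2, 0). Count: 1.

1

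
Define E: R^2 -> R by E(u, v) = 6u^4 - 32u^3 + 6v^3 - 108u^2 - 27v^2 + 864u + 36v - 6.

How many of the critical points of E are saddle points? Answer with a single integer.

E separates as a function of u plus a function of v, so ∇E=0 decouples.
∂E/∂u = 24(u - 4)(u - 3)(u + 3) = 0 at u ∈ {-3, 3, 4}; ∂E/∂v = 18(v - 2)(v - 1) = 0 at v ∈ {1, 2}.
The Hessian is diagonal: diag(E_uu, E_vv). Second derivatives: E_uu(-3)=1008, E_uu(3)=-144, E_uu(4)=168; E_vv(1)=-18, E_vv(2)=18.
Saddle points occur where the two diagonal entries have opposite signs: (-3, 1), (3, 2), (4, 1). Count: 3.

3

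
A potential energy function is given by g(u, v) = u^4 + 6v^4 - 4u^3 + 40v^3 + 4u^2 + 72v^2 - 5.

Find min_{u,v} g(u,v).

-5

g(u,v) separates as P(u) + Q(v) − 5, so its minimum is min P + min Q − 5.
P'(u) = 4u(u - 2)(u - 1) vanishes at u ∈ {0, 1, 2}; Q'(v) = 24v(v + 2)(v + 3) vanishes at v ∈ {-3, -2, 0}.
Local minima of P (where P''>0): P(0)=0, P(2)=0. Local minima of Q: Q(-3)=54, Q(0)=0.
So the global minimum of g is P(0) + Q(0) − 5 = 0 + 0 − 5 = -5, attained at (0, 0).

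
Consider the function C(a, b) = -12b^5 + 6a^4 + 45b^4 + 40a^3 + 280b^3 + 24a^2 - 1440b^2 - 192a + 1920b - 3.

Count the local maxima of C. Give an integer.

2

C separates as a function of a plus a function of b, so ∇C=0 decouples.
∂C/∂a = 24(a - 1)(a + 2)(a + 4) = 0 at a ∈ {-4, -2, 1}; ∂C/∂b = -60(b - 4)(b - 2)(b - 1)(b + 4) = 0 at b ∈ {-4, 1, 2, 4}.
The Hessian is diagonal: diag(C_aa, C_bb). Second derivatives: C_aa(-4)=240, C_aa(-2)=-144, C_aa(1)=360; C_bb(-4)=14400, C_bb(1)=-900, C_bb(2)=720, C_bb(4)=-2880.
Local maxima occur where both diagonal entries negative: (-2, 1), (-2, 4). Count: 2.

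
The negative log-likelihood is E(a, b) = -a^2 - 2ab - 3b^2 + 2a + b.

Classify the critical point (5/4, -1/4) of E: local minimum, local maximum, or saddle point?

local maximum

The Hessian of E is constant: H = [[-2, -2], [-2, -6]].
det(H) = (-2)·(-6) − (-2)² = 8.
det(H) > 0 and tr(H) = -8 < 0, so H is negative definite and the point is a local maximum.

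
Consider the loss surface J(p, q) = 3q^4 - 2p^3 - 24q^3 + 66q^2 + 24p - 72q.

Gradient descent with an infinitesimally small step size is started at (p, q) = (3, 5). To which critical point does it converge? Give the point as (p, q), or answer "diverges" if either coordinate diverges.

J is separable, so gradient descent decouples: p follows -∂J/∂p, q follows -∂J/∂q.
∂J/∂p = -6(p - 2)(p + 2); at p=3 this is -30, so p increases.
∂J/∂q = 12(q - 3)(q - 2)(q - 1); at q=5 this is 288, so q decreases.
The p-coordinate has no critical point in that direction and runs off to infinity.

diverges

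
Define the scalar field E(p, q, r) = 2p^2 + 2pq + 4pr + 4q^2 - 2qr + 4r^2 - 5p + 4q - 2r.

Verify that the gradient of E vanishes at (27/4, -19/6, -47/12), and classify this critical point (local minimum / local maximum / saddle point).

local minimum

∇E = (4p + 2q + 4r - 5, 2p + 8q - 2r + 4, 4p - 2q + 8r - 2); substituting (27/4, -19/6, -47/12) gives ∇E = (0, 0, 0), so (27/4, -19/6, -47/12) is indeed a critical point.
The Hessian is constant: H = [[4, 2, 4], [2, 8, -2], [4, -2, 8]].
Leading principal minors: Δ₁ = 4, Δ₂ = 28, Δ₃ = 48.
All leading minors are positive, so H is positive definite: a local minimum.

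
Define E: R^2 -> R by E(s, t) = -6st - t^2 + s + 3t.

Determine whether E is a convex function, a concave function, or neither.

E is quadratic, so its Hessian is the constant matrix H = [[0, -6], [-6, -2]].
det(H) = -36, tr(H) = -2.
det(H) < 0, so H is indefinite: neither convex nor concave.

neither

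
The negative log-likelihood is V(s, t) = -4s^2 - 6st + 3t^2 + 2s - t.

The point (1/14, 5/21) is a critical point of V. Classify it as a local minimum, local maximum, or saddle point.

saddle point

The Hessian of V is constant: H = [[-8, -6], [-6, 6]].
det(H) = (-8)·6 − (-6)² = -84.
Since det(H) < 0, H is indefinite and the critical point is a saddle point.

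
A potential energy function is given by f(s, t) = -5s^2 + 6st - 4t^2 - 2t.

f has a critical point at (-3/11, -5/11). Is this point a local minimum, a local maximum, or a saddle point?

local maximum

The Hessian of f is constant: H = [[-10, 6], [6, -8]].
det(H) = (-10)·(-8) − 6² = 44.
det(H) > 0 and tr(H) = -18 < 0, so H is negative definite and the point is a local maximum.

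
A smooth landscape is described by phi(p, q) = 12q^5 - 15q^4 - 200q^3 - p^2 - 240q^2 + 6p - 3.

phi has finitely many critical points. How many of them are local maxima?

2

phi separates as a function of p plus a function of q, so ∇phi=0 decouples.
∂phi/∂p = -2(p - 3) = 0 at p ∈ {3}; ∂phi/∂q = 60q(q - 4)(q + 1)(q + 2) = 0 at q ∈ {-2, -1, 0, 4}.
The Hessian is diagonal: diag(phi_pp, phi_qq). Second derivatives: phi_pp(3)=-2; phi_qq(-2)=-720, phi_qq(-1)=300, phi_qq(0)=-480, phi_qq(4)=7200.
Local maxima occur where both diagonal entries negative: (3, -2), (3, 0). Count: 2.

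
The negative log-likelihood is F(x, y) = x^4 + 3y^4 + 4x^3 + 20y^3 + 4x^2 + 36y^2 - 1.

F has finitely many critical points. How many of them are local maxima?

1

F separates as a function of x plus a function of y, so ∇F=0 decouples.
∂F/∂x = 4x(x + 1)(x + 2) = 0 at x ∈ {-2, -1, 0}; ∂F/∂y = 12y(y + 2)(y + 3) = 0 at y ∈ {-3, -2, 0}.
The Hessian is diagonal: diag(F_xx, F_yy). Second derivatives: F_xx(-2)=8, F_xx(-1)=-4, F_xx(0)=8; F_yy(-3)=36, F_yy(-2)=-24, F_yy(0)=72.
Local maxima occur where both diagonal entries negative: (-1, -2). Count: 1.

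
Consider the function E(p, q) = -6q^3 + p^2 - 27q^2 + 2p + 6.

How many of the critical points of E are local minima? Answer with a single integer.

1

E separates as a function of p plus a function of q, so ∇E=0 decouples.
∂E/∂p = 2(p + 1) = 0 at p ∈ {-1}; ∂E/∂q = -18q(q + 3) = 0 at q ∈ {-3, 0}.
The Hessian is diagonal: diag(E_pp, E_qq). Second derivatives: E_pp(-1)=2; E_qq(-3)=54, E_qq(0)=-54.
Local minima occur where both diagonal entries positive: (-1, -3). Count: 1.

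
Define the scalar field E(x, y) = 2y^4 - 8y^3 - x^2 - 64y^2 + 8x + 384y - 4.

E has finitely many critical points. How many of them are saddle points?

E separates as a function of x plus a function of y, so ∇E=0 decouples.
∂E/∂x = -2(x - 4) = 0 at x ∈ {4}; ∂E/∂y = 8(y - 4)(y - 3)(y + 4) = 0 at y ∈ {-4, 3, 4}.
The Hessian is diagonal: diag(E_xx, E_yy). Second derivatives: E_xx(4)=-2; E_yy(-4)=448, E_yy(3)=-56, E_yy(4)=64.
Saddle points occur where the two diagonal entries have opposite signs: (4, -4), (4, 4). Count: 2.

2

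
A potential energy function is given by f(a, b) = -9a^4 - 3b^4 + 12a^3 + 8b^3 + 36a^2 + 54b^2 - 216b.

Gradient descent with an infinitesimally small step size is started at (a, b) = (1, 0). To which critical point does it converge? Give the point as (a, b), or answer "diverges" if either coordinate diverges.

(0, 2)

f is separable, so gradient descent decouples: a follows -∂f/∂a, b follows -∂f/∂b.
∂f/∂a = -36a(a - 2)(a + 1); at a=1 this is 72, so a decreases.
∂f/∂b = -12(b - 3)(b - 2)(b + 3); at b=0 this is -216, so b increases.
a converges to its nearest critical value 0 (a local min of the a-part); b converges to 2. The iterate converges to (0, 2).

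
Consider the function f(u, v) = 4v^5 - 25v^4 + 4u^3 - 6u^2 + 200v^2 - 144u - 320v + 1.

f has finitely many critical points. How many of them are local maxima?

2

f separates as a function of u plus a function of v, so ∇f=0 decouples.
∂f/∂u = 12(u - 4)(u + 3) = 0 at u ∈ {-3, 4}; ∂f/∂v = 20(v - 4)(v - 2)(v - 1)(v + 2) = 0 at v ∈ {-2, 1, 2, 4}.
The Hessian is diagonal: diag(f_uu, f_vv). Second derivatives: f_uu(-3)=-84, f_uu(4)=84; f_vv(-2)=-1440, f_vv(1)=180, f_vv(2)=-160, f_vv(4)=720.
Local maxima occur where both diagonal entries negative: (-3, -2), (-3, 2). Count: 2.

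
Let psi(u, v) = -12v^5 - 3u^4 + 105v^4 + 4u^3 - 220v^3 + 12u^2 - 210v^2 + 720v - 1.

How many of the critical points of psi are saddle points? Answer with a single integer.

psi separates as a function of u plus a function of v, so ∇psi=0 decouples.
∂psi/∂u = -12u(u - 2)(u + 1) = 0 at u ∈ {-1, 0, 2}; ∂psi/∂v = -60(v - 4)(v - 3)(v - 1)(v + 1) = 0 at v ∈ {-1, 1, 3, 4}.
The Hessian is diagonal: diag(psi_uu, psi_vv). Second derivatives: psi_uu(-1)=-36, psi_uu(0)=24, psi_uu(2)=-72; psi_vv(-1)=2400, psi_vv(1)=-720, psi_vv(3)=480, psi_vv(4)=-900.
Saddle points occur where the two diagonal entries have opposite signs: (-1, -1), (-1, 3), (0, 1), (0, 4), (2, -1), (2, 3). Count: 6.

6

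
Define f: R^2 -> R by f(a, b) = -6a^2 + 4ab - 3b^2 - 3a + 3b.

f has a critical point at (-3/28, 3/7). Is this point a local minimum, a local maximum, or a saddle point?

local maximum

The Hessian of f is constant: H = [[-12, 4], [4, -6]].
det(H) = (-12)·(-6) − 4² = 56.
det(H) > 0 and tr(H) = -18 < 0, so H is negative definite and the point is a local maximum.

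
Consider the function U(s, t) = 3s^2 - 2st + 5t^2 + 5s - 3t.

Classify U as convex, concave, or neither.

U is quadratic, so its Hessian is the constant matrix H = [[6, -2], [-2, 10]].
det(H) = 56, tr(H) = 16.
det(H) > 0 and tr(H) > 0, so H is positive definite everywhere: convex.

convex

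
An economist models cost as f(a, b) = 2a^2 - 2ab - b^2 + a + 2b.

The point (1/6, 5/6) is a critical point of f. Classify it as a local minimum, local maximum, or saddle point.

saddle point

The Hessian of f is constant: H = [[4, -2], [-2, -2]].
det(H) = 4·(-2) − (-2)² = -12.
Since det(H) < 0, H is indefinite and the critical point is a saddle point.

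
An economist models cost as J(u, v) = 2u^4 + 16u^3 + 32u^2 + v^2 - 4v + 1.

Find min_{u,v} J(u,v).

-3

J(u,v) separates as P(u) + Q(v) + 1, so its minimum is min P + min Q + 1.
P'(u) = 8u(u + 2)(u + 4) vanishes at u ∈ {-4, -2, 0}; Q'(v) = 2v - 4 vanishes at v ∈ {2}.
Local minima of P (where P''>0): P(-4)=0, P(0)=0. Local minima of Q: Q(2)=-4.
So the global minimum of J is P(-4) + Q(2) + 1 = 0 − 4 + 1 = -3, attained at (-4, 2).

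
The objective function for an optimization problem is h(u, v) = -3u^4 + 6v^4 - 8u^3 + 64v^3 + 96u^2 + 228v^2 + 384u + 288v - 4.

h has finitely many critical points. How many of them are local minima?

h separates as a function of u plus a function of v, so ∇h=0 decouples.
∂h/∂u = -12(u - 4)(u + 2)(u + 4) = 0 at u ∈ {-4, -2, 4}; ∂h/∂v = 24(v + 1)(v + 3)(v + 4) = 0 at v ∈ {-4, -3, -1}.
The Hessian is diagonal: diag(h_uu, h_vv). Second derivatives: h_uu(-4)=-192, h_uu(-2)=144, h_uu(4)=-576; h_vv(-4)=72, h_vv(-3)=-48, h_vv(-1)=144.
Local minima occur where both diagonal entries positive: (-2, -4), (-2, -1). Count: 2.

2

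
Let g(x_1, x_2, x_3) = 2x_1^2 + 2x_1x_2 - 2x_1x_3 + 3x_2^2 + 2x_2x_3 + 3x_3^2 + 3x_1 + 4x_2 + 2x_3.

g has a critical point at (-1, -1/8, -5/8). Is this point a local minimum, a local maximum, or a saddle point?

The Hessian is constant: H = [[4, 2, -2], [2, 6, 2], [-2, 2, 6]].
Leading principal minors: Δ₁ = 4, Δ₂ = 20, Δ₃ = 64.
All leading minors are positive, so H is positive definite: a local minimum.

local minimum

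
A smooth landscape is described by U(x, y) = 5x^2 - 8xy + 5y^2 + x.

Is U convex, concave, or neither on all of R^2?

convex

U is quadratic, so its Hessian is the constant matrix H = [[10, -8], [-8, 10]].
det(H) = 36, tr(H) = 20.
det(H) > 0 and tr(H) > 0, so H is positive definite everywhere: convex.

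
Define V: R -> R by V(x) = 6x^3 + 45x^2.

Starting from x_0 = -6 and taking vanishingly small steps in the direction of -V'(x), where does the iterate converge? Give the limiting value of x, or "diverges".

V'(x) = 18x(x + 5), so V'(-6) = 108.
Gradient descent moves in the -V' direction, i.e. x is decreasing.
There is no critical point below x=-6, and V' keeps the same sign, so the iterate runs off to −∞.

diverges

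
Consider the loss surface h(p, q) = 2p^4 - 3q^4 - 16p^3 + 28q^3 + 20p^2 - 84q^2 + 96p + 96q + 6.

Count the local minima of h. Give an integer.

h separates as a function of p plus a function of q, so ∇h=0 decouples.
∂h/∂p = 8(p - 4)(p - 3)(p + 1) = 0 at p ∈ {-1, 3, 4}; ∂h/∂q = -12(q - 4)(q - 2)(q - 1) = 0 at q ∈ {1, 2, 4}.
The Hessian is diagonal: diag(h_pp, h_qq). Second derivatives: h_pp(-1)=160, h_pp(3)=-32, h_pp(4)=40; h_qq(1)=-36, h_qq(2)=24, h_qq(4)=-72.
Local minima occur where both diagonal entries positive: (-1, 2), (4, 2). Count: 2.

2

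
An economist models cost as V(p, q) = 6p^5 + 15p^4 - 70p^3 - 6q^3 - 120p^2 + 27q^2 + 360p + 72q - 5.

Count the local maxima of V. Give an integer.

V separates as a function of p plus a function of q, so ∇V=0 decouples.
∂V/∂p = 30(p - 2)(p - 1)(p + 2)(p + 3) = 0 at p ∈ {-3, -2, 1, 2}; ∂V/∂q = -18(q - 4)(q + 1) = 0 at q ∈ {-1, 4}.
The Hessian is diagonal: diag(V_pp, V_qq). Second derivatives: V_pp(-3)=-600, V_pp(-2)=360, V_pp(1)=-360, V_pp(2)=600; V_qq(-1)=90, V_qq(4)=-90.
Local maxima occur where both diagonal entries negative: (-3, 4), (1, 4). Count: 2.

2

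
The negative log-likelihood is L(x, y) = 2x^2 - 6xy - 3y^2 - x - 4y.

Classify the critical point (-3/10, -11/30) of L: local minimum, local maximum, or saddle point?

The Hessian of L is constant: H = [[4, -6], [-6, -6]].
det(H) = 4·(-6) − (-6)² = -60.
Since det(H) < 0, H is indefinite and the critical point is a saddle point.

saddle point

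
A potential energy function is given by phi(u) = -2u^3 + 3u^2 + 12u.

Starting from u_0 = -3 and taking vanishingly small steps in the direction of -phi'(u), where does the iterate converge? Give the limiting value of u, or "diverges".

-1

phi'(u) = -6(u - 2)(u + 1), so phi'(-3) = -60.
Gradient descent moves in the -phi' direction, i.e. u is increasing.
The nearest critical point in that direction is u = -1, where phi'' = 18 > 0 (a local minimum). The iterate converges there.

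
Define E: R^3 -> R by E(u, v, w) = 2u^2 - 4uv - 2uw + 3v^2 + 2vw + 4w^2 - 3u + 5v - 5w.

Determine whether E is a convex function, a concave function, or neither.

convex

E is quadratic, so its Hessian is the constant matrix H = [[4, -4, -2], [-4, 6, 2], [-2, 2, 8]].
Leading principal minors: 4, 8, 56.
All positive ⇒ H ≻ 0 ⇒ convex.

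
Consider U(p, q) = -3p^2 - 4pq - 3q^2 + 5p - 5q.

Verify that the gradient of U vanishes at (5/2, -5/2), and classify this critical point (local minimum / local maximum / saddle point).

∇U = (-6p - 4q + 5, -4p - 6q - 5); substituting (5/2, -5/2) gives ∇U = (0, 0), so (5/2, -5/2) is indeed a critical point.
The Hessian of U is constant: H = [[-6, -4], [-4, -6]].
det(H) = (-6)·(-6) − (-4)² = 20.
det(H) > 0 and tr(H) = -12 < 0, so H is negative definite and the point is a local maximum.

local maximum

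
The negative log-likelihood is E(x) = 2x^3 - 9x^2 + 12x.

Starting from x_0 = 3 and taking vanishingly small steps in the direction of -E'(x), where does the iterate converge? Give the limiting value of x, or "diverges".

E'(x) = 6(x - 2)(x - 1), so E'(3) = 12.
Gradient descent moves in the -E' direction, i.e. x is decreasing.
The nearest critical point in that direction is x = 2, where E'' = 6 > 0 (a local minimum). The iterate converges there.

2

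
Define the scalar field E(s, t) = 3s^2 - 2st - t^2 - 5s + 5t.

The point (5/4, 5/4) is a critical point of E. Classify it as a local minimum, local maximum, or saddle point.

saddle point

The Hessian of E is constant: H = [[6, -2], [-2, -2]].
det(H) = 6·(-2) − (-2)² = -16.
Since det(H) < 0, H is indefinite and the critical point is a saddle point.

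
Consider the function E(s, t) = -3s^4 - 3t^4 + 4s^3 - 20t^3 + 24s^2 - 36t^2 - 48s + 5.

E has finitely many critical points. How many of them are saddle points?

E separates as a function of s plus a function of t, so ∇E=0 decouples.
∂E/∂s = -12(s - 2)(s - 1)(s + 2) = 0 at s ∈ {-2, 1, 2}; ∂E/∂t = -12t(t + 2)(t + 3) = 0 at t ∈ {-3, -2, 0}.
The Hessian is diagonal: diag(E_ss, E_tt). Second derivatives: E_ss(-2)=-144, E_ss(1)=36, E_ss(2)=-48; E_tt(-3)=-36, E_tt(-2)=24, E_tt(0)=-72.
Saddle points occur where the two diagonal entries have opposite signs: (-2, -2), (1, -3), (1, 0), (2, -2). Count: 4.

4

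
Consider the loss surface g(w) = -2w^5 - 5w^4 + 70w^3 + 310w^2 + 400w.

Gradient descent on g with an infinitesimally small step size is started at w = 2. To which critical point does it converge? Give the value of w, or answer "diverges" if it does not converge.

g'(w) = -10(w - 5)(w + 1)(w + 2)(w + 4), so g'(2) = 2160.
Gradient descent moves in the -g' direction, i.e. w is decreasing.
The nearest critical point in that direction is w = -1, where g'' = 180 > 0 (a local minimum). The iterate converges there.

-1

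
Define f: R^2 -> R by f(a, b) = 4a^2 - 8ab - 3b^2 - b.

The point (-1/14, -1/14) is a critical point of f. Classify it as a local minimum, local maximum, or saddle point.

saddle point

The Hessian of f is constant: H = [[8, -8], [-8, -6]].
det(H) = 8·(-6) − (-8)² = -112.
Since det(H) < 0, H is indefinite and the critical point is a saddle point.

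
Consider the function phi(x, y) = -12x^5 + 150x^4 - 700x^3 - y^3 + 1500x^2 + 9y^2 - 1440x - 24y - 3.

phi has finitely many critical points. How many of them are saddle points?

4

phi separates as a function of x plus a function of y, so ∇phi=0 decouples.
∂phi/∂x = -60(x - 4)(x - 3)(x - 2)(x - 1) = 0 at x ∈ {1, 2, 3, 4}; ∂phi/∂y = -3(y - 4)(y - 2) = 0 at y ∈ {2, 4}.
The Hessian is diagonal: diag(phi_xx, phi_yy). Second derivatives: phi_xx(1)=360, phi_xx(2)=-120, phi_xx(3)=120, phi_xx(4)=-360; phi_yy(2)=6, phi_yy(4)=-6.
Saddle points occur where the two diagonal entries have opposite signs: (1, 4), (2, 2), (3, 4), (4, 2). Count: 4.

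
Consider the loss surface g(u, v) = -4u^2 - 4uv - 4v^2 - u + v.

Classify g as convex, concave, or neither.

concave

g is quadratic, so its Hessian is the constant matrix H = [[-8, -4], [-4, -8]].
det(H) = 48, tr(H) = -16.
det(H) > 0 and tr(H) < 0, so H is negative definite everywhere: concave.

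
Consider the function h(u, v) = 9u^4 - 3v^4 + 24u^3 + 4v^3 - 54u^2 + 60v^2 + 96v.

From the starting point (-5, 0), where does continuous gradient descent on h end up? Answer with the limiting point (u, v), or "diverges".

(-3, -1)

h is separable, so gradient descent decouples: u follows -∂h/∂u, v follows -∂h/∂v.
∂h/∂u = 36u(u - 1)(u + 3); at u=-5 this is -2160, so u increases.
∂h/∂v = -12(v - 4)(v + 1)(v + 2); at v=0 this is 96, so v decreases.
u converges to its nearest critical value -3 (a local min of the u-part); v converges to -1. The iterate converges to (-3, -1).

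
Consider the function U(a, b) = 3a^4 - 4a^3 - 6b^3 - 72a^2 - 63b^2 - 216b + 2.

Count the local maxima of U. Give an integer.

U separates as a function of a plus a function of b, so ∇U=0 decouples.
∂U/∂a = 12a(a - 4)(a + 3) = 0 at a ∈ {-3, 0, 4}; ∂U/∂b = -18(b + 3)(b + 4) = 0 at b ∈ {-4, -3}.
The Hessian is diagonal: diag(U_aa, U_bb). Second derivatives: U_aa(-3)=252, U_aa(0)=-144, U_aa(4)=336; U_bb(-4)=18, U_bb(-3)=-18.
Local maxima occur where both diagonal entries negative: (0, -3). Count: 1.

1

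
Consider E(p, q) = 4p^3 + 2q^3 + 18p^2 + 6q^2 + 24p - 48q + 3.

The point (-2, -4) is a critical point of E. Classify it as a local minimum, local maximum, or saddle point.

The mixed partial ∂²E/∂p∂q is 0, so the Hessian at any point is diag(E_pp, E_qq) = diag(12(2p + 3), 12(q + 1)).
At (-2, -4): H = diag(-12, -36).
Both eigenvalues are negative, so H is negative definite: a local maximum.

local maximum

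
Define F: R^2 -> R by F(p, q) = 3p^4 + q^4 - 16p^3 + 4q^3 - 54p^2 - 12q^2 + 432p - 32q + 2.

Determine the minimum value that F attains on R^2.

-1169

F(p,q) separates as A(p) + B(q) + 2, so its minimum is min A + min B + 2.
A'(p) = 12(p - 4)(p - 3)(p + 3) vanishes at p ∈ {-3, 3, 4}; B'(q) = 4(q - 2)(q + 1)(q + 4) vanishes at q ∈ {-4, -1, 2}.
Local minima of A (where A''>0): A(-3)=-1107, A(4)=608. Local minima of B: B(-4)=-64, B(2)=-64.
So the global minimum of F is A(-3) + B(-4) + 2 = -1107 − 64 + 2 = -1169, attained at (-3, -4).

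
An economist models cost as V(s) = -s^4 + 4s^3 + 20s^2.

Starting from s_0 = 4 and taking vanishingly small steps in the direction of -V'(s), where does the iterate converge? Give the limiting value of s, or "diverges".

0

V'(s) = -4s(s - 5)(s + 2), so V'(4) = 96.
Gradient descent moves in the -V' direction, i.e. s is decreasing.
The nearest critical point in that direction is s = 0, where V'' = 40 > 0 (a local minimum). The iterate converges there.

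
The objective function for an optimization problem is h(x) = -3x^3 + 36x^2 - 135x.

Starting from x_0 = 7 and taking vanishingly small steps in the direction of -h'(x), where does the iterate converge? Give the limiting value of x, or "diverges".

h'(x) = -9(x - 5)(x - 3), so h'(7) = -72.
Gradient descent moves in the -h' direction, i.e. x is increasing.
There is no critical point above x=7, and h' keeps the same sign, so the iterate runs off to +∞.

diverges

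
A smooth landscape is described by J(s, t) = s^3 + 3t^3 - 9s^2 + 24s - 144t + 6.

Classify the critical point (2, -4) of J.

local maximum

The mixed partial ∂²J/∂s∂t is 0, so the Hessian at any point is diag(J_ss, J_tt) = diag(6(s - 3), 18t).
At (2, -4): H = diag(-6, -72).
Both eigenvalues are negative, so H is negative definite: a local maximum.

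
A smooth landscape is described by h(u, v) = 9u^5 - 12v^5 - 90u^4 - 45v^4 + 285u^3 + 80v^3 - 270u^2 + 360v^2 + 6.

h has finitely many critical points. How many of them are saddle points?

h separates as a function of u plus a function of v, so ∇h=0 decouples.
∂h/∂u = 45u(u - 4)(u - 3)(u - 1) = 0 at u ∈ {0, 1, 3, 4}; ∂h/∂v = -60v(v - 2)(v + 2)(v + 3) = 0 at v ∈ {-3, -2, 0, 2}.
The Hessian is diagonal: diag(h_uu, h_vv). Second derivatives: h_uu(0)=-540, h_uu(1)=270, h_uu(3)=-270, h_uu(4)=540; h_vv(-3)=900, h_vv(-2)=-480, h_vv(0)=720, h_vv(2)=-2400.
Saddle points occur where the two diagonal entries have opposite signs: (0, -3), (0, 0), (1, -2), (1, 2), (3, -3), (3, 0), (4, -2), (4, 2). Count: 8.

8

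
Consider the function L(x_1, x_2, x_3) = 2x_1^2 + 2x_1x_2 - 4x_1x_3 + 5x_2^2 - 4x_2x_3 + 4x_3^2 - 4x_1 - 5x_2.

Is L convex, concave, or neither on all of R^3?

L is quadratic, so its Hessian is the constant matrix H = [[4, 2, -4], [2, 10, -4], [-4, -4, 8]].
Leading principal minors: 4, 36, 128.
All positive ⇒ H ≻ 0 ⇒ convex.

convex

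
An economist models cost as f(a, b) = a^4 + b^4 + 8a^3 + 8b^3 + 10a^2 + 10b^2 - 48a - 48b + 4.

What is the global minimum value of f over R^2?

-54

f(a,b) separates as P(a) + Q(b) + 4, so its minimum is min P + min Q + 4.
P'(a) = 4(a - 1)(a + 3)(a + 4) vanishes at a ∈ {-4, -3, 1}; Q'(b) = 4(b - 1)(b + 3)(b + 4) vanishes at b ∈ {-4, -3, 1}.
Local minima of P (where P''>0): P(-4)=96, P(1)=-29. Local minima of Q: Q(-4)=96, Q(1)=-29.
So the global minimum of f is P(1) + Q(1) + 4 = -29 − 29 + 4 = -54, attained at (1, 1).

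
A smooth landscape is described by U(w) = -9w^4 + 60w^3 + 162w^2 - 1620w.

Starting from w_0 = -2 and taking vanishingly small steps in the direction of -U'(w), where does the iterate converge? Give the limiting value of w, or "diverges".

3

U'(w) = -36(w - 5)(w - 3)(w + 3), so U'(-2) = -1260.
Gradient descent moves in the -U' direction, i.e. w is increasing.
The nearest critical point in that direction is w = 3, where U'' = 432 > 0 (a local minimum). The iterate converges there.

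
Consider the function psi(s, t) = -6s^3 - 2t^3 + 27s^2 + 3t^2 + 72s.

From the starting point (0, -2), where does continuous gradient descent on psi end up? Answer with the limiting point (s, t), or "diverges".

psi is separable, so gradient descent decouples: s follows -∂psi/∂s, t follows -∂psi/∂t.
∂psi/∂s = -18(s - 4)(s + 1); at s=0 this is 72, so s decreases.
∂psi/∂t = -6t(t - 1); at t=-2 this is -36, so t increases.
s converges to its nearest critical value -1 (a local min of the s-part); t converges to 0. The iterate converges to (-1, 0).

(-1, 0)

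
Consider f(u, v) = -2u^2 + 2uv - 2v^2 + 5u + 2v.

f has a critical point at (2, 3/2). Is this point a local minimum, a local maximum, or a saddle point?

local maximum

The Hessian of f is constant: H = [[-4, 2], [2, -4]].
det(H) = (-4)·(-4) − 2² = 12.
det(H) > 0 and tr(H) = -8 < 0, so H is negative definite and the point is a local maximum.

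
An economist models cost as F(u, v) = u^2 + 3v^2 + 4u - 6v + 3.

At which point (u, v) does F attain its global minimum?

(-2, 1)

F(u,v) separates as P(u) + Q(v) + 3, so its minimum is min P + min Q + 3.
P'(u) = 2u + 4 vanishes at u ∈ {-2}; Q'(v) = 6v - 6 vanishes at v ∈ {1}.
Local minima of P (where P''>0): P(-2)=-4. Local minima of Q: Q(1)=-3.
So the global minimum of F is P(-2) + Q(1) + 3 = -4 − 3 + 3 = -4, attained at (-2, 1).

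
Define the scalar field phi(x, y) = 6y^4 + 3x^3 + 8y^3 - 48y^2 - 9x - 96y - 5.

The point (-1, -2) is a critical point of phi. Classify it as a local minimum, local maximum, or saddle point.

saddle point

The mixed partial ∂²phi/∂x∂y is 0, so the Hessian at any point is diag(phi_xx, phi_yy) = diag(18x, 24(3y^2 + 2y - 4)).
At (-1, -2): H = diag(-18, 96).
The eigenvalues have opposite signs, so H is indefinite: a saddle point.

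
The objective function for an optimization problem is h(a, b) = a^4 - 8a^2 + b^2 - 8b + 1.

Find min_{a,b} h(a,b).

-31

h(a,b) separates as P(a) + Q(b) + 1, so its minimum is min P + min Q + 1.
P'(a) = 4a(a - 2)(a + 2) vanishes at a ∈ {-2, 0, 2}; Q'(b) = 2b - 8 vanishes at b ∈ {4}.
Local minima of P (where P''>0): P(-2)=-16, P(2)=-16. Local minima of Q: Q(4)=-16.
So the global minimum of h is P(-2) + Q(4) + 1 = -16 − 16 + 1 = -31, attained at (-2, 4).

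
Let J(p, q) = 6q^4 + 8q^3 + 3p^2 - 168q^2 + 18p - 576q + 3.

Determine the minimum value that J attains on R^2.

J(p,q) separates as A(p) + B(q) + 3, so its minimum is min A + min B + 3.
A'(p) = 6p + 18 vanishes at p ∈ {-3}; B'(q) = 24(q - 4)(q + 2)(q + 3) vanishes at q ∈ {-3, -2, 4}.
Local minima of A (where A''>0): A(-3)=-27. Local minima of B: B(-3)=486, B(4)=-2944.
So the global minimum of J is A(-3) + B(4) + 3 = -27 − 2944 + 3 = -2968, attained at (-3, 4).

-2968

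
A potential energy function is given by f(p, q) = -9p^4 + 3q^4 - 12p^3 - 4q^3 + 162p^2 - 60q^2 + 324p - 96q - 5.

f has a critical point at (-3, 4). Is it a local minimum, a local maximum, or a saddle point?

saddle point

The mixed partial ∂²f/∂p∂q is 0, so the Hessian at any point is diag(f_pp, f_qq) = diag(36(-3p^2 - 2p + 9), 12(3q^2 - 2q - 10)).
At (-3, 4): H = diag(-432, 360).
The eigenvalues have opposite signs, so H is indefinite: a saddle point.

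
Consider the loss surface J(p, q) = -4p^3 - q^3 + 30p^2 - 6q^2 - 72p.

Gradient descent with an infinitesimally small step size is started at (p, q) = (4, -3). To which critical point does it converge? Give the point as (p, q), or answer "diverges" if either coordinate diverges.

J is separable, so gradient descent decouples: p follows -∂J/∂p, q follows -∂J/∂q.
∂J/∂p = -12(p - 3)(p - 2); at p=4 this is -24, so p increases.
∂J/∂q = -3q(q + 4); at q=-3 this is 9, so q decreases.
The p-coordinate has no critical point in that direction and runs off to infinity.

diverges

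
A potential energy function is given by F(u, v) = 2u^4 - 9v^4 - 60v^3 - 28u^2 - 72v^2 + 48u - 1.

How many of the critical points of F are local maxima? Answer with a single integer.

2

F separates as a function of u plus a function of v, so ∇F=0 decouples.
∂F/∂u = 8(u - 2)(u - 1)(u + 3) = 0 at u ∈ {-3, 1, 2}; ∂F/∂v = -36v(v + 1)(v + 4) = 0 at v ∈ {-4, -1, 0}.
The Hessian is diagonal: diag(F_uu, F_vv). Second derivatives: F_uu(-3)=160, F_uu(1)=-32, F_uu(2)=40; F_vv(-4)=-432, F_vv(-1)=108, F_vv(0)=-144.
Local maxima occur where both diagonal entries negative: (1, -4), (1, 0). Count: 2.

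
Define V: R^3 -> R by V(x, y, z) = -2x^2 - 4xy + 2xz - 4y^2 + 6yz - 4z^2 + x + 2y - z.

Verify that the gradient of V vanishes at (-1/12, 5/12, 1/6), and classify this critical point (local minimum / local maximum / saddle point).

local maximum

∇V = (-4x - 4y + 2z + 1, -4x - 8y + 6z + 2, 2x + 6y - 8z - 1); substituting (-1/12, 5/12, 1/6) gives ∇V = (0, 0, 0), so (-1/12, 5/12, 1/6) is indeed a critical point.
The Hessian is constant: H = [[-4, -4, 2], [-4, -8, 6], [2, 6, -8]].
Leading principal minors: Δ₁ = -4, Δ₂ = 16, Δ₃ = -48.
The minors alternate sign starting negative (−, +, −), so H is negative definite: a local maximum.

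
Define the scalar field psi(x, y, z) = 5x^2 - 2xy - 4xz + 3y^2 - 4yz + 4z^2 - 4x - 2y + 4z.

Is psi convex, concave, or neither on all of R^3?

convex

psi is quadratic, so its Hessian is the constant matrix H = [[10, -2, -4], [-2, 6, -4], [-4, -4, 8]].
Leading principal minors: 10, 56, 128.
All positive ⇒ H ≻ 0 ⇒ convex.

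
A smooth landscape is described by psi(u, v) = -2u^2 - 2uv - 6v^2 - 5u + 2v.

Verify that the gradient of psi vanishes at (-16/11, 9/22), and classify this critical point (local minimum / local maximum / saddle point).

local maximum

∇psi = (-4u - 2v - 5, -2u - 12v + 2); substituting (-16/11, 9/22) gives ∇psi = (0, 0), so (-16/11, 9/22) is indeed a critical point.
The Hessian of psi is constant: H = [[-4, -2], [-2, -12]].
det(H) = (-4)·(-12) − (-2)² = 44.
det(H) > 0 and tr(H) = -16 < 0, so H is negative definite and the point is a local maximum.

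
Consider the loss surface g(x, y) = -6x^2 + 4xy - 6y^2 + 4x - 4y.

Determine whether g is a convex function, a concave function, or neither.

g is quadratic, so its Hessian is the constant matrix H = [[-12, 4], [4, -12]].
det(H) = 128, tr(H) = -24.
det(H) > 0 and tr(H) < 0, so H is negative definite everywhere: concave.

concave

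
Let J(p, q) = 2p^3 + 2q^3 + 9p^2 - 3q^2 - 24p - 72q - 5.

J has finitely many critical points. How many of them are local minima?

1

J separates as a function of p plus a function of q, so ∇J=0 decouples.
∂J/∂p = 6(p - 1)(p + 4) = 0 at p ∈ {-4, 1}; ∂J/∂q = 6(q - 4)(q + 3) = 0 at q ∈ {-3, 4}.
The Hessian is diagonal: diag(J_pp, J_qq). Second derivatives: J_pp(-4)=-30, J_pp(1)=30; J_qq(-3)=-42, J_qq(4)=42.
Local minima occur where both diagonal entries positive: (1, 4). Count: 1.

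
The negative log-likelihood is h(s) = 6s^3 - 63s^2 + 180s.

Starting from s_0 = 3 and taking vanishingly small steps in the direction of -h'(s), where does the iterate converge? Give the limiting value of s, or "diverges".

5

h'(s) = 18(s - 5)(s - 2), so h'(3) = -36.
Gradient descent moves in the -h' direction, i.e. s is increasing.
The nearest critical point in that direction is s = 5, where h'' = 54 > 0 (a local minimum). The iterate converges there.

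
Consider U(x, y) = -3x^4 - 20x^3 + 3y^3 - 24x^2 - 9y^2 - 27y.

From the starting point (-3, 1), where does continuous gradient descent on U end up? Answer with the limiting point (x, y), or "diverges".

U is separable, so gradient descent decouples: x follows -∂U/∂x, y follows -∂U/∂y.
∂U/∂x = -12x(x + 1)(x + 4); at x=-3 this is -72, so x increases.
∂U/∂y = 9(y - 3)(y + 1); at y=1 this is -36, so y increases.
x converges to its nearest critical value -1 (a local min of the x-part); y converges to 3. The iterate converges to (-1, 3).

(-1, 3)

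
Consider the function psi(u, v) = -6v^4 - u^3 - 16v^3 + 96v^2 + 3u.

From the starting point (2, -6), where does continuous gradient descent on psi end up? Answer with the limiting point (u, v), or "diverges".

diverges

psi is separable, so gradient descent decouples: u follows -∂psi/∂u, v follows -∂psi/∂v.
∂psi/∂u = -3(u - 1)(u + 1); at u=2 this is -9, so u increases.
∂psi/∂v = -24v(v - 2)(v + 4); at v=-6 this is 2304, so v decreases.
The u-coordinate has no critical point in that direction and runs off to infinity.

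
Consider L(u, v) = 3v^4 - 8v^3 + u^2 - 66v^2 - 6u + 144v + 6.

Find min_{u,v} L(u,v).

L(u,v) separates as P(u) + Q(v) + 6, so its minimum is min P + min Q + 6.
P'(u) = 2u - 6 vanishes at u ∈ {3}; Q'(v) = 12(v - 4)(v - 1)(v + 3) vanishes at v ∈ {-3, 1, 4}.
Local minima of P (where P''>0): P(3)=-9. Local minima of Q: Q(-3)=-567, Q(4)=-224.
So the global minimum of L is P(3) + Q(-3) + 6 = -9 − 567 + 6 = -570, attained at (3, -3).

-570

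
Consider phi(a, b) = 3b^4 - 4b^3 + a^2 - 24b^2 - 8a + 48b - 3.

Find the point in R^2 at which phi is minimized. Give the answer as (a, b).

(4, -2)

phi(a,b) separates as P(a) + Q(b) − 3, so its minimum is min P + min Q − 3.
P'(a) = 2a - 8 vanishes at a ∈ {4}; Q'(b) = 12(b - 2)(b - 1)(b + 2) vanishes at b ∈ {-2, 1, 2}.
Local minima of P (where P''>0): P(4)=-16. Local minima of Q: Q(-2)=-112, Q(2)=16.
So the global minimum of phi is P(4) + Q(-2) − 3 = -16 − 112 − 3 = -131, attained at (4, -2).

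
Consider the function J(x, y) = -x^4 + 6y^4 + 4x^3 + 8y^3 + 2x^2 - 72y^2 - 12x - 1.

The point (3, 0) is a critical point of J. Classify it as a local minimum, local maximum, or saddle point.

local maximum

The mixed partial ∂²J/∂x∂y is 0, so the Hessian at any point is diag(J_xx, J_yy) = diag(4(-3x^2 + 6x + 1), 24(3y^2 + 2y - 6)).
At (3, 0): H = diag(-32, -144).
Both eigenvalues are negative, so H is negative definite: a local maximum.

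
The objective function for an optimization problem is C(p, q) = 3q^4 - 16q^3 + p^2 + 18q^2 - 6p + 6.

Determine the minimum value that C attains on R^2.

C(p,q) separates as A(p) + B(q) + 6, so its minimum is min A + min B + 6.
A'(p) = 2p - 6 vanishes at p ∈ {3}; B'(q) = 12q(q - 3)(q - 1) vanishes at q ∈ {0, 1, 3}.
Local minima of A (where A''>0): A(3)=-9. Local minima of B: B(0)=0, B(3)=-27.
So the global minimum of C is A(3) + B(3) + 6 = -9 − 27 + 6 = -30, attained at (3, 3).

-30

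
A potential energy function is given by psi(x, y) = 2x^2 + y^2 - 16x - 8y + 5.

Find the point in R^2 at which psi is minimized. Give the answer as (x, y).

psi(x,y) separates as P(x) + Q(y) + 5, so its minimum is min P + min Q + 5.
P'(x) = 4x - 16 vanishes at x ∈ {4}; Q'(y) = 2y - 8 vanishes at y ∈ {4}.
Local minima of P (where P''>0): P(4)=-32. Local minima of Q: Q(4)=-16.
So the global minimum of psi is P(4) + Q(4) + 5 = -32 − 16 + 5 = -43, attained at (4, 4).

(4, 4)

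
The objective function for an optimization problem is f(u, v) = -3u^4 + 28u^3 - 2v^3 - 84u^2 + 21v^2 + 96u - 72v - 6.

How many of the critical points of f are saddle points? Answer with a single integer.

f separates as a function of u plus a function of v, so ∇f=0 decouples.
∂f/∂u = -12(u - 4)(u - 2)(u - 1) = 0 at u ∈ {1, 2, 4}; ∂f/∂v = -6(v - 4)(v - 3) = 0 at v ∈ {3, 4}.
The Hessian is diagonal: diag(f_uu, f_vv). Second derivatives: f_uu(1)=-36, f_uu(2)=24, f_uu(4)=-72; f_vv(3)=6, f_vv(4)=-6.
Saddle points occur where the two diagonal entries have opposite signs: (1, 3), (2, 4), (4, 3). Count: 3.

3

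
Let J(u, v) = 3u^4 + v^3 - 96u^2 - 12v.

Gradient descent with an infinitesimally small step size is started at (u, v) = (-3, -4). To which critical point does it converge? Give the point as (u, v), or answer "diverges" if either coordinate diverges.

diverges

J is separable, so gradient descent decouples: u follows -∂J/∂u, v follows -∂J/∂v.
∂J/∂u = 12u(u - 4)(u + 4); at u=-3 this is 252, so u decreases.
∂J/∂v = 3(v - 2)(v + 2); at v=-4 this is 36, so v decreases.
The v-coordinate has no critical point in that direction and runs off to infinity.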